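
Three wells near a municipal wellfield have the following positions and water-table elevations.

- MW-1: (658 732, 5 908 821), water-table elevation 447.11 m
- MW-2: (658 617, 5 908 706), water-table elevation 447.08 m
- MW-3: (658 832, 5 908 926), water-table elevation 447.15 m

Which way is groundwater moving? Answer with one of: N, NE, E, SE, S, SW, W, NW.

SE

Three-point gradient (reference MW-1): Δ to MW-2 = (-115, -115, -0.03), Δ to MW-3 = (100, 105, +0.04).
∂h/∂x = -0.002522, ∂h/∂y = +0.002783 (det = -575).
Flow = −∇h = (+0.002522 east, -0.002783 north), which points southeast.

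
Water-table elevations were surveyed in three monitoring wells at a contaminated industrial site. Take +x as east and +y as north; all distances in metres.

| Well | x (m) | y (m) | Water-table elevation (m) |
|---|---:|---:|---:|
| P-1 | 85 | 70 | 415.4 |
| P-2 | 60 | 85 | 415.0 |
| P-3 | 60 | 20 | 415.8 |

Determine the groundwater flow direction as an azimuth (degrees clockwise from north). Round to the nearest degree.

With h = a·x + b·y + c and P-1 as origin, the differences give:
  (-25)·a + 15·b = -0.4
  (-25)·a + (-50)·b = +0.4
Eliminate b (×(-50) and ×15, subtract): 1625·a = 14.00 → a = ∂h/∂x = +0.008615
Back-substitute: b = ∂h/∂y = -0.01231.
Flow direction (−∇h) has components (-0.008615 E, +0.01231 N).
Azimuth = atan2(E, N) = atan2(-0.008615, +0.01231) = 325.0° ≈ 325°.

325°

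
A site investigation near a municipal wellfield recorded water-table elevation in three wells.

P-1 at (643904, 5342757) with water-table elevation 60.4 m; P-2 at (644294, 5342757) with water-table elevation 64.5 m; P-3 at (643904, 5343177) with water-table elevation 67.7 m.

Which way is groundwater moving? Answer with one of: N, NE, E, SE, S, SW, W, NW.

SW

∂h/∂x = (64.5 − 60.4) / (644294 − 643904) = +0.01051
∂h/∂y = (67.7 − 60.4) / (5343177 − 5342757) = +0.01738
Flow = −∇h = (-0.01051 east, -0.01738 north), which points southwest.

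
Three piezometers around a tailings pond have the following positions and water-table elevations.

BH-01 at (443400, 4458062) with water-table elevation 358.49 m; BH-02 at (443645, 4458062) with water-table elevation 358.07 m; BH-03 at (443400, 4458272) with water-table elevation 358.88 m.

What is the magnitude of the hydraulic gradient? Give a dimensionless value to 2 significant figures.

0.0025

∂h/∂x = (358.07 − 358.49) / (443645 − 443400) = -0.001714
∂h/∂y = (358.88 − 358.49) / (4458272 − 4458062) = +0.001857
|∇h| = √(-0.001714² + 0.001857²) = 0.002527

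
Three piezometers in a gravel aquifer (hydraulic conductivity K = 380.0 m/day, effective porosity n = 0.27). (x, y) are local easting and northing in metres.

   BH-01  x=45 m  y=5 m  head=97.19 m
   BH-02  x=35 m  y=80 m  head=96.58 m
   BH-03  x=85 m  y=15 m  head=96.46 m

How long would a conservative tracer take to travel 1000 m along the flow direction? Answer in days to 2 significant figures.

38 days

Three-point gradient (reference BH-01): Δ to BH-02 = (-10, 75, -0.61), Δ to BH-03 = (40, 10, -0.73).
∂h/∂x = -0.01569, ∂h/∂y = -0.01023 (det = -3100).
|∇h| = √(-0.01569² + -0.01023²) = 0.01873
Seepage velocity v = K·i/n = 380.0 × 0.01873 / 0.27 = 26.36 m/day.
t = 1000 / 26.36 = 37.94 days.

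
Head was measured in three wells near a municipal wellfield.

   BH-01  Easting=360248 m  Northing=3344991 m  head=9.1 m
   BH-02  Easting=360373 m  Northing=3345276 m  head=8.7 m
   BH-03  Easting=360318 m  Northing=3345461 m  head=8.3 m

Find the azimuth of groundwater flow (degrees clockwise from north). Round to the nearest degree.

Taking BH-01 as reference: BH-02−BH-01 = (125, 285, -0.4); BH-03−BH-01 = (70, 470, -0.8).
Determinant of the coordinate differences = 125·470 − 70·285 = 38800.
∂h/∂x = [(-0.4)·470 − (-0.8)·285] / 38800 = +0.001031
∂h/∂y = [125·(-0.8) − 70·(-0.4)] / 38800 = -0.001856
Flow direction (−∇h) has components (-0.001031 E, +0.001856 N).
Azimuth = atan2(E, N) = atan2(-0.001031, +0.001856) = 330.9° ≈ 331°.

331°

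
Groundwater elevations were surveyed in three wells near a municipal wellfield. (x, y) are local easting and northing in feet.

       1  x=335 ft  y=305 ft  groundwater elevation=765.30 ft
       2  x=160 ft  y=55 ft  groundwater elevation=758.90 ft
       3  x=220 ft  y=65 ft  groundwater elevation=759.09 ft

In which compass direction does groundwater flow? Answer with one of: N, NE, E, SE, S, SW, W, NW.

With h = a·x + b·y + c and 1 as origin, the differences give:
  (-175)·a + (-250)·b = -6.40
  (-115)·a + (-240)·b = -6.21
Eliminate b (×(-240) and ×(-250), subtract): 13250·a = -16.500 → a = ∂h/∂x = -0.001245
Back-substitute: b = ∂h/∂y = +0.02647.
Flow = −∇h = (+0.001245 east, -0.02647 north), which points south.

S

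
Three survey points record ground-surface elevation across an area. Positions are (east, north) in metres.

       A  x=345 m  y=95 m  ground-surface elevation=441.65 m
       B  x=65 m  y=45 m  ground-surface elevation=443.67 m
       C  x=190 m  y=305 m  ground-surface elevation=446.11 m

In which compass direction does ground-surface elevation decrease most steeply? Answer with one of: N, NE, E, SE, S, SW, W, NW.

Taking A as reference: B−A = (-280, -50, +2.02); C−A = (-155, 210, +4.46).
Determinant of the coordinate differences = (-280)·210 − (-155)·(-50) = -66550.
∂z/∂x = [(+2.02)·210 − (+4.46)·(-50)] / -66550 = -0.009725
∂z/∂y = [(-280)·(+4.46) − (-155)·(+2.02)] / -66550 = +0.01406
Steepest decrease is along −∇f = (+0.009725 E, -0.01406 N) → southeast.

SE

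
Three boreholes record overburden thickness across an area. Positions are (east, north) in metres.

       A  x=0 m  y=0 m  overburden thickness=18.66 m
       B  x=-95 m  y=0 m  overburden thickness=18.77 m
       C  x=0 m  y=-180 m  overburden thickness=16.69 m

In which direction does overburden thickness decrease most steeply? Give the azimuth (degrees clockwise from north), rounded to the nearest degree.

174°

∂d/∂x = (18.77 − 18.66) / (-95 − 0) = -0.001158
∂d/∂y = (16.69 − 18.66) / (-180 − 0) = +0.01094
Steepest decrease is along −∇f: components (+0.001158 E, -0.01094 N).
Azimuth = atan2(+0.001158, -0.01094) = 174.0° ≈ 174°.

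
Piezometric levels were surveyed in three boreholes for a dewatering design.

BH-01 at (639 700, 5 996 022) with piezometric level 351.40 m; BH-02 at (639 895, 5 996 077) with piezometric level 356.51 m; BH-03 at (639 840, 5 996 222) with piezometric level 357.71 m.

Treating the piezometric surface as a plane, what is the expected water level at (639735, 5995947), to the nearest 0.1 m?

Three-point gradient (reference BH-01): Δ to BH-02 = (195, 55, +5.11), Δ to BH-03 = (140, 200, +6.31).
∂h/∂x = +0.02156, ∂h/∂y = +0.01646 (det = 31300).
h(639735, 5995947) = 351.40 + (+0.02156)·(35) + (+0.01646)·(-75) = 351.40 +0.755 -1.234 = 350.921 m.

350.9 m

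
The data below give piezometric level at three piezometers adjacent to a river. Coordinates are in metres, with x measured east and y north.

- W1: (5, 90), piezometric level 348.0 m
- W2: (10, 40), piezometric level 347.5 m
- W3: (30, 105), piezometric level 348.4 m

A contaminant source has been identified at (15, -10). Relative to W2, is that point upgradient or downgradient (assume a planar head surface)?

Taking W1 as reference: W2−W1 = (5, -50, -0.5); W3−W1 = (25, 15, +0.4).
Solve a·Δx + b·Δy = Δh: det = 5·15 − 25·(-50) = 1325.
∂h/∂x = [(-0.5)·15 − (+0.4)·(-50)] / 1325 = +0.009434
∂h/∂y = [5·(+0.4) − 25·(-0.5)] / 1325 = +0.01094
Head at (15, -10) = 348.0 + (+0.009434)·(10) + (+0.01094)·(-100) = 347.00 m.
That is lower than the 347.5 m at W2, so the point is downgradient.

downgradient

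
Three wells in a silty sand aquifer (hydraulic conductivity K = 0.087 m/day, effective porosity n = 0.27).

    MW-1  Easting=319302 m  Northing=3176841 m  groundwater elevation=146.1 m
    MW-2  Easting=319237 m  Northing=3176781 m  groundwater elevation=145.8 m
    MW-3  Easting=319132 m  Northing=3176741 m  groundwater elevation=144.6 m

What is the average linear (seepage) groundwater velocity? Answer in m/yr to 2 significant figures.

2.4 m/yr

Taking MW-1 as reference: MW-2−MW-1 = (-65, -60, -0.3); MW-3−MW-1 = (-170, -100, -1.5).
Determinant of the coordinate differences = (-65)·(-100) − (-170)·(-60) = -3700.
∂h/∂x = [(-0.3)·(-100) − (-1.5)·(-60)] / -3700 = +0.01622
∂h/∂y = [(-65)·(-1.5) − (-170)·(-0.3)] / -3700 = -0.01257
|∇h| = √(0.01622² + -0.01257²) = 0.02052
Seepage velocity v = K·i/n = 0.087 × 0.02052 / 0.27 = 0.006612 m/day = 2.415 m/yr.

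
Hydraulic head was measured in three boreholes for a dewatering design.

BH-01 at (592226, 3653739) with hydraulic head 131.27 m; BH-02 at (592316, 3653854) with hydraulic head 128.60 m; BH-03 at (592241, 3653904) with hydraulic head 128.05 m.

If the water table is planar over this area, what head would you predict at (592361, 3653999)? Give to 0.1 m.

Differences from BH-01: to BH-02 (Δx, Δy, Δh) = (90, 115, -2.67); to BH-03 = (15, 165, -3.22).
Determinant of the coordinate differences = 90·165 − 15·115 = 13125.
∂h/∂x = [(-2.67)·165 − (-3.22)·115] / 13125 = -0.005352
∂h/∂y = [90·(-3.22) − 15·(-2.67)] / 13125 = -0.01903
h(592361, 3653999) = 131.27 + (-0.005352)·(135) + (-0.01903)·(260) = 131.27 -0.723 -4.947 = 125.600 m.

125.6 m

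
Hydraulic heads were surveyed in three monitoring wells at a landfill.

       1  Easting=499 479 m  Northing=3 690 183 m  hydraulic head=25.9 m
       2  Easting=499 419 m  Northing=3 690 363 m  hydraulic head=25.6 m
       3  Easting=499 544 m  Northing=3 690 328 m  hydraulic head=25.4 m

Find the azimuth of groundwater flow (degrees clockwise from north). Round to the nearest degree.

With h = a·x + b·y + c and 1 as origin, the differences give:
  (-60)·a + 180·b = -0.3
  65·a + 145·b = -0.5
Eliminate b (×145 and ×180, subtract): -20400·a = 46.50 → a = ∂h/∂x = -0.002279
Back-substitute: b = ∂h/∂y = -0.002426.
Flow direction (−∇h) has components (+0.002279 E, +0.002426 N).
Azimuth = atan2(E, N) = atan2(+0.002279, +0.002426) = 43.2° ≈ 043°.

043°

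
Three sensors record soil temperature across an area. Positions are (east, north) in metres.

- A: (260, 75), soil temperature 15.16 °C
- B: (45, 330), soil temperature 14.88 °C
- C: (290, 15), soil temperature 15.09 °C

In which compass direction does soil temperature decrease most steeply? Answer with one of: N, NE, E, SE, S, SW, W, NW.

With T = a·x + b·y + c and A as origin, the differences give:
  (-215)·a + 255·b = -0.28
  30·a + (-60)·b = -0.07
Eliminate b (×(-60) and ×255, subtract): 5250·a = 34.650 → a = ∂T/∂x = +0.006600
Back-substitute: b = ∂T/∂y = +0.004467.
Steepest decrease is along −∇f = (-0.006600 E, -0.004467 N) → southwest.

SW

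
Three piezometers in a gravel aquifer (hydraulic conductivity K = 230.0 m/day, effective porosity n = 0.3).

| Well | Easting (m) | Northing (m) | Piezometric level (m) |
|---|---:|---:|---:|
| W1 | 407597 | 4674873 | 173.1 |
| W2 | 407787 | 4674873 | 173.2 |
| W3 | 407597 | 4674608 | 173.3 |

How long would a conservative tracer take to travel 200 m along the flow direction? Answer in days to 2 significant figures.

∂h/∂x = (173.2 − 173.1) / (407787 − 407597) = +0.0005263
∂h/∂y = (173.3 − 173.1) / (4674608 − 4674873) = -0.0007547
|∇h| = √(0.0005263² + -0.0007547²) = 0.0009201
Seepage velocity v = K·i/n = 230.0 × 0.0009201 / 0.3 = 0.7054 m/day.
t = 200 / 0.7054 = 283.5 days.

280 days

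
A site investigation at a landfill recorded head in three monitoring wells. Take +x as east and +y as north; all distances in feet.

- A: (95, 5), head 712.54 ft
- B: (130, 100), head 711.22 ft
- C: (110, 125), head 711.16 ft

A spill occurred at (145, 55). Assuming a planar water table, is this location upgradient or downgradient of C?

Differences from A: to B (Δx, Δy, Δh) = (35, 95, -1.32); to C = (15, 120, -1.38).
Determinant of the coordinate differences = 35·120 − 15·95 = 2775.
∂h/∂x = [(-1.32)·120 − (-1.38)·95] / 2775 = -0.009838
∂h/∂y = [35·(-1.38) − 15·(-1.32)] / 2775 = -0.01027
Head at (145, 55) = 712.54 + (-0.009838)·(50) + (-0.01027)·(50) = 711.53 ft.
That is higher than the 711.16 ft at C, so the point is upgradient.

upgradient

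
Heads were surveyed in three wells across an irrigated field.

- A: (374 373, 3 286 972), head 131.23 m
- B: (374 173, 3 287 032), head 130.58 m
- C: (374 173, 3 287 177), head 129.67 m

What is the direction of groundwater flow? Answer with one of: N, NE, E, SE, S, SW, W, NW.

N

Differences from A: to B (Δx, Δy, Δh) = (-200, 60, -0.65); to C = (-200, 205, -1.56).
Determinant of the coordinate differences = (-200)·205 − (-200)·60 = -29000.
∂h/∂x = [(-0.65)·205 − (-1.56)·60] / -29000 = +0.001367
∂h/∂y = [(-200)·(-1.56) − (-200)·(-0.65)] / -29000 = -0.006276
Flow = −∇h = (-0.001367 east, +0.006276 north), which points north.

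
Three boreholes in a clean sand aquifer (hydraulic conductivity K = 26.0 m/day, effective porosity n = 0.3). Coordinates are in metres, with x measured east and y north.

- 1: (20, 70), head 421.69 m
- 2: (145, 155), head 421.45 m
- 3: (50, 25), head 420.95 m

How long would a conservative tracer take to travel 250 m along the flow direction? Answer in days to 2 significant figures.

210 days

Taking 1 as reference: 2−1 = (125, 85, -0.24); 3−1 = (30, -45, -0.74).
Determinant of the coordinate differences = 125·(-45) − 30·85 = -8175.
∂h/∂x = [(-0.24)·(-45) − (-0.74)·85] / -8175 = -0.009015
∂h/∂y = [125·(-0.74) − 30·(-0.24)] / -8175 = +0.01043
|∇h| = √(-0.009015² + 0.01043²) = 0.01379
Seepage velocity v = K·i/n = 26.0 × 0.01379 / 0.3 = 1.195 m/day.
t = 250 / 1.195 = 209.2 days.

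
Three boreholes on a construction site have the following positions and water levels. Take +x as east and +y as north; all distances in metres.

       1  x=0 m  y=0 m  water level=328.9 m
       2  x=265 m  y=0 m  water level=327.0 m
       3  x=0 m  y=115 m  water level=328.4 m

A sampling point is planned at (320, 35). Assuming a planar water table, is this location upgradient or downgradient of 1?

∂h/∂x = (327.0 − 328.9) / (265 − 0) = -0.007170
∂h/∂y = (328.4 − 328.9) / (115 − 0) = -0.004348
Head at (320, 35) = 328.9 + (-0.007170)·(320) + (-0.004348)·(35) = 326.45 m.
That is lower than the 328.9 m at 1, so the point is downgradient.

downgradient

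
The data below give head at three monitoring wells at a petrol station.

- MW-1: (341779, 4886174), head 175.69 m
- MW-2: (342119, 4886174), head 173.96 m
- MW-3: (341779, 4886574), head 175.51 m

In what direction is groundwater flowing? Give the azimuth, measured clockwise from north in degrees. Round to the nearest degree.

∂h/∂x = (173.96 − 175.69) / (342119 − 341779) = -0.005088
∂h/∂y = (175.51 − 175.69) / (4886574 − 4886174) = -0.0004500
Flow direction (−∇h) has components (+0.005088 E, +0.0004500 N).
Azimuth = atan2(E, N) = atan2(+0.005088, +0.0004500) = 84.9° ≈ 085°.

085°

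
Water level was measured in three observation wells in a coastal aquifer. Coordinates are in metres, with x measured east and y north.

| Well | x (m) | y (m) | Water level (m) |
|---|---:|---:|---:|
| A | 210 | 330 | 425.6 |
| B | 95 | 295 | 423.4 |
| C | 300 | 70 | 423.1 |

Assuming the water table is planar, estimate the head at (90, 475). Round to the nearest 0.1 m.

426.0 m

Three-point gradient (reference A): Δ to B = (-115, -35, -2.2), Δ to C = (90, -260, -2.5).
∂h/∂x = +0.01466, ∂h/∂y = +0.01469 (det = 33050).
h(90, 475) = 425.6 + (+0.01466)·(-120) + (+0.01469)·(145) = 425.6 -1.759 +2.130 = 425.971 m.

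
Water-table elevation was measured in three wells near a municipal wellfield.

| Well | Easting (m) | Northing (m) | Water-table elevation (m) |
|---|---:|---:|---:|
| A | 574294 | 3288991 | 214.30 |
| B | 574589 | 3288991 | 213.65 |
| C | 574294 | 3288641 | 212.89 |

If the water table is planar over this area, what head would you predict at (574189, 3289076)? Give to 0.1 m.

∂h/∂x = (213.65 − 214.30) / (574589 − 574294) = -0.002203
∂h/∂y = (212.89 − 214.30) / (3288641 − 3288991) = +0.004029
h(574189, 3289076) = 214.30 + (-0.002203)·(-105) + (+0.004029)·(85) = 214.30 +0.231 +0.342 = 214.874 m.

214.9 m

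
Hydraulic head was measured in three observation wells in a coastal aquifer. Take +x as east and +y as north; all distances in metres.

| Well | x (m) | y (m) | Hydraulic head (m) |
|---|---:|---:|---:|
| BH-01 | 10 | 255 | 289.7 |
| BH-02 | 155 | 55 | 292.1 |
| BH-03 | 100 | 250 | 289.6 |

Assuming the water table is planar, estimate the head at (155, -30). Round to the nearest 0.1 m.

293.2 m

Differences from BH-01: to BH-02 (Δx, Δy, Δh) = (145, -200, +2.4); to BH-03 = (90, -5, -0.1).
Determinant of the coordinate differences = 145·(-5) − 90·(-200) = 17275.
∂h/∂x = [(+2.4)·(-5) − (-0.1)·(-200)] / 17275 = -0.001852
∂h/∂y = [145·(-0.1) − 90·(+2.4)] / 17275 = -0.01334
h(155, -30) = 289.7 + (-0.001852)·(145) + (-0.01334)·(-285) = 289.7 -0.269 +3.803 = 293.234 m.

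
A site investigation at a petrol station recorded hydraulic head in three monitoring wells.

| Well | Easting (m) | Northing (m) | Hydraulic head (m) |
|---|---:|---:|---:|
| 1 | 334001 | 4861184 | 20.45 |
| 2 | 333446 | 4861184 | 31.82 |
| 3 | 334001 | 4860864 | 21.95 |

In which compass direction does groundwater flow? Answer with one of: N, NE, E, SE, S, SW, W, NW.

∂h/∂x = (31.82 − 20.45) / (333446 − 334001) = -0.02049
∂h/∂y = (21.95 − 20.45) / (4860864 − 4861184) = -0.004687
Flow = −∇h = (+0.02049 east, +0.004687 north), which points east.

E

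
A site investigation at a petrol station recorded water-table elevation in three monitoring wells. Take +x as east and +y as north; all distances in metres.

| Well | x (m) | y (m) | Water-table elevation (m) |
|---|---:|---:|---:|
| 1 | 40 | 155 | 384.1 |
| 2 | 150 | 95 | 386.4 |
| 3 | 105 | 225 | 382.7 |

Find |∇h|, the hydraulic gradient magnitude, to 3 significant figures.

With h = a·x + b·y + c and 1 as origin, the differences give:
  110·a + (-60)·b = +2.3
  65·a + 70·b = -1.4
Eliminate b (×70 and ×(-60), subtract): 11600·a = 77.00 → a = ∂h/∂x = +0.006638
Back-substitute: b = ∂h/∂y = -0.02616.
|∇h| = √(0.006638² + -0.02616²) = 0.02699

0.0270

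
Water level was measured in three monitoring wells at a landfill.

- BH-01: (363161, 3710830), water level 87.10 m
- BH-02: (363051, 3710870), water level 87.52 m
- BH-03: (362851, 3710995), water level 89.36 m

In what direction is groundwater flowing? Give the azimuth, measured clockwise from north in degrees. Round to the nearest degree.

190°

Taking BH-01 as reference: BH-02−BH-01 = (-110, 40, +0.42); BH-03−BH-01 = (-310, 165, +2.26).
Solve a·Δx + b·Δy = Δh: det = (-110)·165 − (-310)·40 = -5750.
∂h/∂x = [(+0.42)·165 − (+2.26)·40] / -5750 = +0.003670
∂h/∂y = [(-110)·(+2.26) − (-310)·(+0.42)] / -5750 = +0.02059
Flow direction (−∇h) has components (-0.003670 E, -0.02059 N).
Azimuth = atan2(E, N) = atan2(-0.003670, -0.02059) = 190.1° ≈ 190°.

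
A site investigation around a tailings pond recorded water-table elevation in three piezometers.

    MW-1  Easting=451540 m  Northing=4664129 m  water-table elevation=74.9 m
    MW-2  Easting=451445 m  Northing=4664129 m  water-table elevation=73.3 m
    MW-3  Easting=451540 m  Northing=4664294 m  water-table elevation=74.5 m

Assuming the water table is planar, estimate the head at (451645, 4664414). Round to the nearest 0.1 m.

76.0 m

∂h/∂x = (73.3 − 74.9) / (451445 − 451540) = +0.01684
∂h/∂y = (74.5 − 74.9) / (4664294 − 4664129) = -0.002424
h(451645, 4664414) = 74.9 + (+0.01684)·(105) + (-0.002424)·(285) = 74.9 +1.768 -0.691 = 75.978 m.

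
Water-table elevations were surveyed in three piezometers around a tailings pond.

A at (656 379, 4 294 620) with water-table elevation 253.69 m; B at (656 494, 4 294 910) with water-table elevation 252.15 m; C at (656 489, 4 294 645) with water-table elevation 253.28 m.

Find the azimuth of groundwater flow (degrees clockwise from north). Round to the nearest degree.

033°

With h = a·x + b·y + c and A as origin, the differences give:
  115·a + 290·b = -1.54
  110·a + 25·b = -0.41
Eliminate b (×25 and ×290, subtract): -29025·a = 80.400 → a = ∂h/∂x = -0.002770
Back-substitute: b = ∂h/∂y = -0.004212.
Flow direction (−∇h) has components (+0.002770 E, +0.004212 N).
Azimuth = atan2(E, N) = atan2(+0.002770, +0.004212) = 33.3° ≈ 033°.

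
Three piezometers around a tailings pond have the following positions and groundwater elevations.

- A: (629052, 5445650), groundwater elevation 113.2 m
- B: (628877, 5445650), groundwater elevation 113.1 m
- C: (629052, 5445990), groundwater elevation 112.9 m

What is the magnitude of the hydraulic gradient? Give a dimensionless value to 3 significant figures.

0.00105

∂h/∂x = (113.1 − 113.2) / (628877 − 629052) = +0.0005714
∂h/∂y = (112.9 − 113.2) / (5445990 − 5445650) = -0.0008824
|∇h| = √(0.0005714² + -0.0008824²) = 0.001051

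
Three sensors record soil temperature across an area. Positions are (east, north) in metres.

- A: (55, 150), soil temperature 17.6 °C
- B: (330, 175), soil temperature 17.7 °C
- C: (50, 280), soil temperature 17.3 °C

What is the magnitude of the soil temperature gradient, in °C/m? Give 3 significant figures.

Differences from A: to B (Δx, Δy, Δh) = (275, 25, +0.1); to C = (-5, 130, -0.3).
Determinant of the coordinate differences = 275·130 − (-5)·25 = 35875.
∂T/∂x = [(+0.1)·130 − (-0.3)·25] / 35875 = +0.0005714
∂T/∂y = [275·(-0.3) − (-5)·(+0.1)] / 35875 = -0.002286
|∇f| = √(0.0005714² + -0.002286²) = 0.002356 °C/m

0.00236 °C/m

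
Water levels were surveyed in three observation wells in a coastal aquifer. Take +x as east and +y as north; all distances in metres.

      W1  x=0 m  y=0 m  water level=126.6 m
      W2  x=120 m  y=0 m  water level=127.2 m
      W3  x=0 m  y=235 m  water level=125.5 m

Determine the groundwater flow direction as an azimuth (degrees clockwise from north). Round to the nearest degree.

313°

∂h/∂x = (127.2 − 126.6) / (120 − 0) = +0.005000
∂h/∂y = (125.5 − 126.6) / (235 − 0) = -0.004681
Flow direction (−∇h) has components (-0.005000 E, +0.004681 N).
Azimuth = atan2(E, N) = atan2(-0.005000, +0.004681) = 313.1° ≈ 313°.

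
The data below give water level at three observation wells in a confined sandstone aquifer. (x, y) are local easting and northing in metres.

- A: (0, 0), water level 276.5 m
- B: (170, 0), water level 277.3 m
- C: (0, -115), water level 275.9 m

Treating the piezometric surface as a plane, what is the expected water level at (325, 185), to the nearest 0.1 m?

∂h/∂x = (277.3 − 276.5) / (170 − 0) = +0.004706
∂h/∂y = (275.9 − 276.5) / (-115 − 0) = +0.005217
h(325, 185) = 276.5 + (+0.004706)·(325) + (+0.005217)·(185) = 276.5 +1.529 +0.965 = 278.995 m.

279.0 m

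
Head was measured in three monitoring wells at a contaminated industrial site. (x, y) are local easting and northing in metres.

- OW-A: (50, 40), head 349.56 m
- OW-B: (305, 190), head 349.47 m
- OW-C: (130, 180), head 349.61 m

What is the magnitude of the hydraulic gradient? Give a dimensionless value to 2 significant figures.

0.0012

Taking OW-A as reference: OW-B−OW-A = (255, 150, -0.09); OW-C−OW-A = (80, 140, +0.05).
Solve a·Δx + b·Δy = Δh: det = 255·140 − 80·150 = 23700.
∂h/∂x = [(-0.09)·140 − (+0.05)·150] / 23700 = -0.0008481
∂h/∂y = [255·(+0.05) − 80·(-0.09)] / 23700 = +0.0008418
|∇h| = √(-0.0008481² + 0.0008418²) = 0.001195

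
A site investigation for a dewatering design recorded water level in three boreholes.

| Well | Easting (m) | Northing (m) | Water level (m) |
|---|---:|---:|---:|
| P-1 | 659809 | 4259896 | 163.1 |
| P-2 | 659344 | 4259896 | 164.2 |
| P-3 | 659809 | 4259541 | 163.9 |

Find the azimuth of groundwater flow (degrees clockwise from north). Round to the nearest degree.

∂h/∂x = (164.2 − 163.1) / (659344 − 659809) = -0.002366
∂h/∂y = (163.9 − 163.1) / (4259541 − 4259896) = -0.002254
Flow direction (−∇h) has components (+0.002366 E, +0.002254 N).
Azimuth = atan2(E, N) = atan2(+0.002366, +0.002254) = 46.4° ≈ 046°.

046°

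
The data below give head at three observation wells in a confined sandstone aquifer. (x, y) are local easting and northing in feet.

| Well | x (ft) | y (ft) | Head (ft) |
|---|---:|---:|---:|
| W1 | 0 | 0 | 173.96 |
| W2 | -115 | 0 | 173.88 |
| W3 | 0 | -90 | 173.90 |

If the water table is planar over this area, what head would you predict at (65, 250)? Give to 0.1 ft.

∂h/∂x = (173.88 − 173.96) / (-115 − 0) = +0.0006957
∂h/∂y = (173.90 − 173.96) / (-90 − 0) = +0.0006667
h(65, 250) = 173.96 + (+0.0006957)·(65) + (+0.0006667)·(250) = 173.96 +0.045 +0.167 = 174.172 ft.

174.2 ft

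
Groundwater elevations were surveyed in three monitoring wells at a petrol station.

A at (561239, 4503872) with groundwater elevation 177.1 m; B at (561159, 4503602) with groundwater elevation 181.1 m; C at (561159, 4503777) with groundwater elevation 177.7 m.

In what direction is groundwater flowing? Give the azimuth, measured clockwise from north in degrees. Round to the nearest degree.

Differences from A: to B (Δx, Δy, Δh) = (-80, -270, +4.0); to C = (-80, -95, +0.6).
Solve a·Δx + b·Δy = Δh: det = (-80)·(-95) − (-80)·(-270) = -14000.
∂h/∂x = [(+4.0)·(-95) − (+0.6)·(-270)] / -14000 = +0.01557
∂h/∂y = [(-80)·(+0.6) − (-80)·(+4.0)] / -14000 = -0.01943
Flow direction (−∇h) has components (-0.01557 E, +0.01943 N).
Azimuth = atan2(E, N) = atan2(-0.01557, +0.01943) = 321.3° ≈ 321°.

321°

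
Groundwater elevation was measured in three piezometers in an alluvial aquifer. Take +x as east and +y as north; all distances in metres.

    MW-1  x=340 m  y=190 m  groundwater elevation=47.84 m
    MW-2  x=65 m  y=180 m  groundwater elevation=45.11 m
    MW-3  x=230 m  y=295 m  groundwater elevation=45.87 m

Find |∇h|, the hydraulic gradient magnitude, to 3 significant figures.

Taking MW-1 as reference: MW-2−MW-1 = (-275, -10, -2.73); MW-3−MW-1 = (-110, 105, -1.97).
Determinant of the coordinate differences = (-275)·105 − (-110)·(-10) = -29975.
∂h/∂x = [(-2.73)·105 − (-1.97)·(-10)] / -29975 = +0.01022
∂h/∂y = [(-275)·(-1.97) − (-110)·(-2.73)] / -29975 = -0.008055
|∇h| = √(0.01022² + -0.008055²) = 0.01301

0.0130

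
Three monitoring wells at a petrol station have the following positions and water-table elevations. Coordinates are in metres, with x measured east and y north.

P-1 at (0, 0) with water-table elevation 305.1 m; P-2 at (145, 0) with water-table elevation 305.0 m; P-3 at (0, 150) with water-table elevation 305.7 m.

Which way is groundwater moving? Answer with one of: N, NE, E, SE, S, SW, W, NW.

∂h/∂x = (305.0 − 305.1) / (145 − 0) = -0.0006897
∂h/∂y = (305.7 − 305.1) / (150 − 0) = +0.004000
Flow = −∇h = (+0.0006897 east, -0.004000 north), which points south.

S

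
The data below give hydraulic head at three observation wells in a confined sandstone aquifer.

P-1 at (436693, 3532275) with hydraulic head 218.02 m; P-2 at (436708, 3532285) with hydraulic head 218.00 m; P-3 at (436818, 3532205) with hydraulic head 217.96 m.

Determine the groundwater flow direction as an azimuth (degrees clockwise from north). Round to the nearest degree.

051°

Three-point gradient (reference P-1): Δ to P-2 = (15, 10, -0.02), Δ to P-3 = (125, -70, -0.06).
∂h/∂x = -0.0008696, ∂h/∂y = -0.0006957 (det = -2300).
Flow direction (−∇h) has components (+0.0008696 E, +0.0006957 N).
Azimuth = atan2(E, N) = atan2(+0.0008696, +0.0006957) = 51.3° ≈ 051°.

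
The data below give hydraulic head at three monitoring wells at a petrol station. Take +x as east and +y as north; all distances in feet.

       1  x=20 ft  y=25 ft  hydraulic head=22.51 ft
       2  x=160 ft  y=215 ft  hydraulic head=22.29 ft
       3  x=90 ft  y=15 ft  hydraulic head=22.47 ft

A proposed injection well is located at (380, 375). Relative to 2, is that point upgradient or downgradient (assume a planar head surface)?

downgradient

Differences from 1: to 2 (Δx, Δy, Δh) = (140, 190, -0.22); to 3 = (70, -10, -0.04).
Solve a·Δx + b·Δy = Δh: det = 140·(-10) − 70·190 = -14700.
∂h/∂x = [(-0.22)·(-10) − (-0.04)·190] / -14700 = -0.0006667
∂h/∂y = [140·(-0.04) − 70·(-0.22)] / -14700 = -0.0006667
Head at (380, 375) = 22.51 + (-0.0006667)·(360) + (-0.0006667)·(350) = 22.04 ft.
That is lower than the 22.29 ft at 2, so the point is downgradient.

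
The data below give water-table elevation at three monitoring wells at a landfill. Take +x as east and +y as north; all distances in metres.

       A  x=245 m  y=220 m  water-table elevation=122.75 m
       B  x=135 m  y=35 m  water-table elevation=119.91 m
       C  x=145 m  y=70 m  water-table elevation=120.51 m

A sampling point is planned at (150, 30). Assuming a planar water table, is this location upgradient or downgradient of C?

downgradient

With h = a·x + b·y + c and A as origin, the differences give:
  (-110)·a + (-185)·b = -2.84
  (-100)·a + (-150)·b = -2.24
Eliminate b (×(-150) and ×(-185), subtract): -2000·a = 11.600 → a = ∂h/∂x = -0.005800
Back-substitute: b = ∂h/∂y = +0.01880.
Head at (150, 30) = 122.75 + (-0.005800)·(-95) + (+0.01880)·(-190) = 119.73 m.
That is lower than the 120.51 m at C, so the point is downgradient.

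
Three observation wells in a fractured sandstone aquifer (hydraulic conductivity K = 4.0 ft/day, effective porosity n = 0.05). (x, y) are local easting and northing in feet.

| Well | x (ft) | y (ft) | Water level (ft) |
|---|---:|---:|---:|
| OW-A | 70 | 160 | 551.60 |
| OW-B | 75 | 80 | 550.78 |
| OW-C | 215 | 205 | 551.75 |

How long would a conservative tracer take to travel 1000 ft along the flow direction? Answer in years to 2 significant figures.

3.3 years

Differences from OW-A: to OW-B (Δx, Δy, Δh) = (5, -80, -0.82); to OW-C = (145, 45, +0.15).
Solve a·Δx + b·Δy = Δh: det = 5·45 − 145·(-80) = 11825.
∂h/∂x = [(-0.82)·45 − (+0.15)·(-80)] / 11825 = -0.002106
∂h/∂y = [5·(+0.15) − 145·(-0.82)] / 11825 = +0.01012
|∇h| = √(-0.002106² + 0.01012²) = 0.01034
Seepage velocity v = K·i/n = 4.0 × 0.01034 / 0.05 = 0.8272 ft/day.
t = 1000 / 0.8272 = 1209 days = 3.31 years.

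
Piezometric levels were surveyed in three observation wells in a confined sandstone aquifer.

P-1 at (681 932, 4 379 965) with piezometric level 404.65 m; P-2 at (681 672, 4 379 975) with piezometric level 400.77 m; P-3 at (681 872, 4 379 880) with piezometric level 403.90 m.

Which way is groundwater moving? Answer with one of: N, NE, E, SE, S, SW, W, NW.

With h = a·x + b·y + c and P-1 as origin, the differences give:
  (-260)·a + 10·b = -3.88
  (-60)·a + (-85)·b = -0.75
Eliminate b (×(-85) and ×10, subtract): 22700·a = 337.300 → a = ∂h/∂x = +0.01486
Back-substitute: b = ∂h/∂y = -0.001665.
Flow = −∇h = (-0.01486 east, +0.001665 north), which points west.

W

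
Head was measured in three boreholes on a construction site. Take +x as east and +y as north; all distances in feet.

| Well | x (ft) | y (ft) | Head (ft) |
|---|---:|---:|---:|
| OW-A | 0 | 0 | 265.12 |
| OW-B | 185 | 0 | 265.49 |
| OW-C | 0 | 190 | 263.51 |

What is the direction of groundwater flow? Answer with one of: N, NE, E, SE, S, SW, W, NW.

∂h/∂x = (265.49 − 265.12) / (185 − 0) = +0.002000
∂h/∂y = (263.51 − 265.12) / (190 − 0) = -0.008474
Flow = −∇h = (-0.002000 east, +0.008474 north), which points north.

N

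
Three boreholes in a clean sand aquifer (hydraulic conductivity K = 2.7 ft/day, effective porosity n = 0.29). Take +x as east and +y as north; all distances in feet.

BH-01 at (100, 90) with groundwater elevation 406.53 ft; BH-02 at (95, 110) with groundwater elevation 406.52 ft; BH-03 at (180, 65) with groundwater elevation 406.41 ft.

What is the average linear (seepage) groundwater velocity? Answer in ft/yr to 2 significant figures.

6.9 ft/yr

With h = a·x + b·y + c and BH-01 as origin, the differences give:
  (-5)·a + 20·b = -0.01
  80·a + (-25)·b = -0.12
Eliminate b (×(-25) and ×20, subtract): -1475·a = 2.650 → a = ∂h/∂x = -0.001797
Back-substitute: b = ∂h/∂y = -0.0009492.
|∇h| = √(-0.001797² + -0.0009492²) = 0.002032
Seepage velocity v = K·i/n = 2.7 × 0.002032 / 0.29 = 0.01892 ft/day = 6.911 ft/yr.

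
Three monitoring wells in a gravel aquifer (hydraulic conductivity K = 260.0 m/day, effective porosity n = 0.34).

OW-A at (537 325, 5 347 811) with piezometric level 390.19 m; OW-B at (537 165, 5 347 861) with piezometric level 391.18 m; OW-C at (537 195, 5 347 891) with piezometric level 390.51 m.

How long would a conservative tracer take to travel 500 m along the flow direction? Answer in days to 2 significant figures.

41 days

Differences from OW-A: to OW-B (Δx, Δy, Δh) = (-160, 50, +0.99); to OW-C = (-130, 80, +0.32).
Determinant of the coordinate differences = (-160)·80 − (-130)·50 = -6300.
∂h/∂x = [(+0.99)·80 − (+0.32)·50] / -6300 = -0.01003
∂h/∂y = [(-160)·(+0.32) − (-130)·(+0.99)] / -6300 = -0.01230
|∇h| = √(-0.01003² + -0.01230²) = 0.01587
Seepage velocity v = K·i/n = 260.0 × 0.01587 / 0.34 = 12.14 m/day.
t = 500 / 12.14 = 41.19 days.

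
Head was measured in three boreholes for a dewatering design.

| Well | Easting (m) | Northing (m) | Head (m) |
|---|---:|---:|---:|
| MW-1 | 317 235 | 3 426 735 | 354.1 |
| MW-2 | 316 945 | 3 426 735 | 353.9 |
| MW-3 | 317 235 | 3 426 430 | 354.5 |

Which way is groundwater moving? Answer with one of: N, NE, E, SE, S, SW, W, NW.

∂h/∂x = (353.9 − 354.1) / (316945 − 317235) = +0.0006897
∂h/∂y = (354.5 − 354.1) / (3426430 − 3426735) = -0.001311
Flow = −∇h = (-0.0006897 east, +0.001311 north), which points northwest.

NW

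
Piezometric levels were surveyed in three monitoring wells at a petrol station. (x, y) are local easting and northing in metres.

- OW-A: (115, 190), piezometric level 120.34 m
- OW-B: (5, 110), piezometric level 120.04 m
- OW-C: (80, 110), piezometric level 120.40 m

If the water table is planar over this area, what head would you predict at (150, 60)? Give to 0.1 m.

120.9 m

With h = a·x + b·y + c and OW-A as origin, the differences give:
  (-110)·a + (-80)·b = -0.30
  (-35)·a + (-80)·b = +0.06
Eliminate b (×(-80) and ×(-80), subtract): 6000·a = 28.800 → a = ∂h/∂x = +0.004800
Back-substitute: b = ∂h/∂y = -0.002850.
h(150, 60) = 120.34 + (+0.004800)·(35) + (-0.002850)·(-130) = 120.34 +0.168 +0.371 = 120.879 m.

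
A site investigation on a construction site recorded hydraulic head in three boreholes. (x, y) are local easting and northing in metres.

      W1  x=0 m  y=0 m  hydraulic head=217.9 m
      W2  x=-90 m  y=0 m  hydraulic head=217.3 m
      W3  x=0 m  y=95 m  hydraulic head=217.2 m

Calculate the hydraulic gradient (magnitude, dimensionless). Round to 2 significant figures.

∂h/∂x = (217.3 − 217.9) / (-90 − 0) = +0.006667
∂h/∂y = (217.2 − 217.9) / (95 − 0) = -0.007368
|∇h| = √(0.006667² + -0.007368²) = 0.009937

0.0099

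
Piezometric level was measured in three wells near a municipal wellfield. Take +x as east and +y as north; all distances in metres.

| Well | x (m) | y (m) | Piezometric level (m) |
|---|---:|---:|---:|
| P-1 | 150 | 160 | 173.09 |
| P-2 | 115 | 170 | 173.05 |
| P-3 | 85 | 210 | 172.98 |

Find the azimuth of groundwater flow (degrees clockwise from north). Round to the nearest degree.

324°

Taking P-1 as reference: P-2−P-1 = (-35, 10, -0.04); P-3−P-1 = (-65, 50, -0.11).
Determinant of the coordinate differences = (-35)·50 − (-65)·10 = -1100.
∂h/∂x = [(-0.04)·50 − (-0.11)·10] / -1100 = +0.0008182
∂h/∂y = [(-35)·(-0.11) − (-65)·(-0.04)] / -1100 = -0.001136
Flow direction (−∇h) has components (-0.0008182 E, +0.001136 N).
Azimuth = atan2(E, N) = atan2(-0.0008182, +0.001136) = 324.2° ≈ 324°.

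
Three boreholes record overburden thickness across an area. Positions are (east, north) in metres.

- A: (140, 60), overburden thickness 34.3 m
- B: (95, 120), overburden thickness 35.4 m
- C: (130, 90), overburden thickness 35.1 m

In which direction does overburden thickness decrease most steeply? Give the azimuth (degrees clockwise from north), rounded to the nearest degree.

With d = a·x + b·y + c and A as origin, the differences give:
  (-45)·a + 60·b = +1.1
  (-10)·a + 30·b = +0.8
Eliminate b (×30 and ×60, subtract): -750·a = -15.00 → a = ∂d/∂x = +0.02000
Back-substitute: b = ∂d/∂y = +0.03333.
Steepest decrease is along −∇f: components (-0.02000 E, -0.03333 N).
Azimuth = atan2(-0.02000, -0.03333) = 211.0° ≈ 211°.

211°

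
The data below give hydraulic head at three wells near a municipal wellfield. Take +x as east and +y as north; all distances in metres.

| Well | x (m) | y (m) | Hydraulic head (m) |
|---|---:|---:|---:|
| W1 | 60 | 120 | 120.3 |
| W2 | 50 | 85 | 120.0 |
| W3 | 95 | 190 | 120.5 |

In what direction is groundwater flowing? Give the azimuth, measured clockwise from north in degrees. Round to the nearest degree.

Three-point gradient (reference W1): Δ to W2 = (-10, -35, -0.3), Δ to W3 = (35, 70, +0.2).
∂h/∂x = -0.02667, ∂h/∂y = +0.01619 (det = 525).
Flow direction (−∇h) has components (+0.02667 E, -0.01619 N).
Azimuth = atan2(E, N) = atan2(+0.02667, -0.01619) = 121.3° ≈ 121°.

121°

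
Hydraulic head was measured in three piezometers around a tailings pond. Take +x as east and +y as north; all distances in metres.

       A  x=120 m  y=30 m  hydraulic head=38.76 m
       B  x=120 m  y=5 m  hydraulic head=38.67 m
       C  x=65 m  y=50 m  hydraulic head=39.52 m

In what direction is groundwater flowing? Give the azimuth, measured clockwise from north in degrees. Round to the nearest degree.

106°

Differences from A: to B (Δx, Δy, Δh) = (0, -25, -0.09); to C = (-55, 20, +0.76).
Solve a·Δx + b·Δy = Δh: det = 0·20 − (-55)·(-25) = -1375.
∂h/∂x = [(-0.09)·20 − (+0.76)·(-25)] / -1375 = -0.01251
∂h/∂y = [0·(+0.76) − (-55)·(-0.09)] / -1375 = +0.003600
Flow direction (−∇h) has components (+0.01251 E, -0.003600 N).
Azimuth = atan2(E, N) = atan2(+0.01251, -0.003600) = 106.1° ≈ 106°.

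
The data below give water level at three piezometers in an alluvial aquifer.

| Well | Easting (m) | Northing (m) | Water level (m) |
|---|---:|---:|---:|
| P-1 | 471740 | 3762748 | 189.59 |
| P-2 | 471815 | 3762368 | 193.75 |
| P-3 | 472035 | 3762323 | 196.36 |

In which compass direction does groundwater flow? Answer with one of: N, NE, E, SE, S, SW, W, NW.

NW

Taking P-1 as reference: P-2−P-1 = (75, -380, +4.16); P-3−P-1 = (295, -425, +6.77).
Determinant of the coordinate differences = 75·(-425) − 295·(-380) = 80225.
∂h/∂x = [(+4.16)·(-425) − (+6.77)·(-380)] / 80225 = +0.01003
∂h/∂y = [75·(+6.77) − 295·(+4.16)] / 80225 = -0.008968
Flow = −∇h = (-0.01003 east, +0.008968 north), which points northwest.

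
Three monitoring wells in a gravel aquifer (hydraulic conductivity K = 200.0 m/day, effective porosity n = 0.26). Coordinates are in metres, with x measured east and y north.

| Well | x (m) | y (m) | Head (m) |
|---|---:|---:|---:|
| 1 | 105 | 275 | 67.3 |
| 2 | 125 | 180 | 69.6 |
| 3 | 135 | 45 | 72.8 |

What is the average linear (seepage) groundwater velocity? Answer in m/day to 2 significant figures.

18 m/day

Three-point gradient (reference 1): Δ to 2 = (20, -95, +2.3), Δ to 3 = (30, -230, +5.5).
∂h/∂x = +0.003714, ∂h/∂y = -0.02343 (det = -1750).
|∇h| = √(0.003714² + -0.02343²) = 0.02372
Seepage velocity v = K·i/n = 200.0 × 0.02372 / 0.26 = 18.25 m/day.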